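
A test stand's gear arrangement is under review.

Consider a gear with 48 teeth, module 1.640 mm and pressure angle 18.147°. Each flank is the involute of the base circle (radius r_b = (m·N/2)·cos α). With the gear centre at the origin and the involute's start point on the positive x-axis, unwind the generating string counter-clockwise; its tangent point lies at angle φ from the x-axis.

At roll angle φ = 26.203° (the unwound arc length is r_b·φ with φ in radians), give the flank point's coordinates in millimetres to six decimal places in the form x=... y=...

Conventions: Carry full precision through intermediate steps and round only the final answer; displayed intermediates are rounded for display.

topology: single-mesh involute geometry — m = 1.640, N = 48
pitch radius r_p = m·N/2 = 1.640·48/2 = 39.360000
base radius r_b = r_p·cos α = 39.360000·cos 18.147° = 37.402256
roll angle φ = 26.203° = 0.45732862 rad
x = r_b·(cos φ + φ·sin φ) = 41.111437
y = r_b·(sin φ − φ·cos φ) = 1.167753

x=41.111437 y=1.167753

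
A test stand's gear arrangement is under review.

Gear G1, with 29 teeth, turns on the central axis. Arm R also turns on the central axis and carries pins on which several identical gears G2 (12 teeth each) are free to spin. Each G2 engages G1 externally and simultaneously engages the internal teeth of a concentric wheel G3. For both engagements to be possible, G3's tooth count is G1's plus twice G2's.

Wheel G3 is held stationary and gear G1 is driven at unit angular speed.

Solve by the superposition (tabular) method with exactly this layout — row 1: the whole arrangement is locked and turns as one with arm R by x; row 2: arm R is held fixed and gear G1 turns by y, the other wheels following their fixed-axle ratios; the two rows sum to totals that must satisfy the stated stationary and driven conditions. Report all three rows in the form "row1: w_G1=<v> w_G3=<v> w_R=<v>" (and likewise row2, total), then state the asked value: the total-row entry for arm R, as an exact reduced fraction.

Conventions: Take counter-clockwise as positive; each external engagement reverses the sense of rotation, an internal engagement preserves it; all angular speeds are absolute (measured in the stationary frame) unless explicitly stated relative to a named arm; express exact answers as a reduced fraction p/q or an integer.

row1: w_G1=29/82 w_G3=29/82 w_R=29/82
row2: w_G1=53/82 w_G3=-29/82 w_R=0
total: w_G1=1 w_G3=0 w_R=29/82
asked value: 29/82

class = planetary set [G3 = 29+2·12 = 53; Willis about the carrier]
row 1: whole set turns with the arm by x
row 2: sun turns y, ring = −(29/53)·y, arm 0
boundary: total ω_ring = x − (29/53)·y = 0 and total ω_sun = x + y = 1  ⇒  y = 53/82, x = 29/82
row 2 ring = −(29/53)·53/82 = -29/82
totals (row 1 + row 2): sun 29/82 + 53/82 = 1, ring 29/82 + (-29/82) = 0, arm 29/82 + 0 = 29/82
asked cell (total, arm) = 29/82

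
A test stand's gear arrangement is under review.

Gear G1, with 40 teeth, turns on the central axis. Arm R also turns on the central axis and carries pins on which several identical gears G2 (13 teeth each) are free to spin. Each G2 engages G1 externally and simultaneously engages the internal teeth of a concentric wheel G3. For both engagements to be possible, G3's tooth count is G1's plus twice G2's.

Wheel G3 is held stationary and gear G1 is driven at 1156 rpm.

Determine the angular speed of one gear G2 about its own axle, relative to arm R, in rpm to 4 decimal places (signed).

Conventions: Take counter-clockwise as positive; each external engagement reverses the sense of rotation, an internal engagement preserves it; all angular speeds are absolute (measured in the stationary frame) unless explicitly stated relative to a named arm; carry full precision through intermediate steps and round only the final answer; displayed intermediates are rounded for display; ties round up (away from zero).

-2214.6880 rpm

recognized (axles ride arm R): planetary set, 40/13/66 teeth
normalise by the input: solve with ω_sun = 1, then scale by 1156 rpm
ring teeth: 40 + 2·13 = 66
40(ω_sun−ω_arm) = −66(ω_ring−ω_arm),  ω_ring = 0, ω_sun = 1
40(1−ω_arm) = −66(0−ω_arm)  ⇒  106·ω_arm = 40  ⇒  ω_arm = 20/53
sun–planet mesh: 40·(1−20/53) = −13·(ω_p−ω_arm)  ⇒  ω_p−ω_arm = -1320/689
scale: ω_p−ω_arm = -1320/689 × 1156 rpm = -2214.6880 rpm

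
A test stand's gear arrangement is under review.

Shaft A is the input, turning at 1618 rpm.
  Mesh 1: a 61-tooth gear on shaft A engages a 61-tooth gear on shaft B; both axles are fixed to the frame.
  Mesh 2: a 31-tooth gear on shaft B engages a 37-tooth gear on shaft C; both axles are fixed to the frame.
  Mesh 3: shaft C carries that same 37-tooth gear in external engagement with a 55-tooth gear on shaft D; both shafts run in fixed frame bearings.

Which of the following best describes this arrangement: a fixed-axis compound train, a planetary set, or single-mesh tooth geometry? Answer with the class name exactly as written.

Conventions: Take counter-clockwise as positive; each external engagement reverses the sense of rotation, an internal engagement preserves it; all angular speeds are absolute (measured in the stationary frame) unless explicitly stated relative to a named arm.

topology: fixed-axis compound train — 3 meshes, A→D
classification: fixed-axis compound train

fixed-axis compound train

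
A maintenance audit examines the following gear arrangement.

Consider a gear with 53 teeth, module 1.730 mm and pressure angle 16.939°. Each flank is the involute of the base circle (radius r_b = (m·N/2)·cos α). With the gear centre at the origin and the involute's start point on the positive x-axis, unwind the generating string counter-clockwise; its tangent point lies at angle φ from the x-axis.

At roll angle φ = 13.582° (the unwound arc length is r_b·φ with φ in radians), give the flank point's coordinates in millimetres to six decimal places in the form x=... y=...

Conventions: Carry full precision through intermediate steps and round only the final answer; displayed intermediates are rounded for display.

class = single-mesh tooth geometry [base-circle involute, m = 1.730, 53T]
pitch radius r_p = m·N/2 = 1.730·53/2 = 45.845000
base radius r_b = r_p·cos α = 45.845000·cos 16.939° = 43.856037
roll angle φ = 13.582° = 0.23705062 rad
x = r_b·(cos φ + φ·sin φ) = 45.070982
y = r_b·(sin φ − φ·cos φ) = 0.193637

x=45.070982 y=0.193637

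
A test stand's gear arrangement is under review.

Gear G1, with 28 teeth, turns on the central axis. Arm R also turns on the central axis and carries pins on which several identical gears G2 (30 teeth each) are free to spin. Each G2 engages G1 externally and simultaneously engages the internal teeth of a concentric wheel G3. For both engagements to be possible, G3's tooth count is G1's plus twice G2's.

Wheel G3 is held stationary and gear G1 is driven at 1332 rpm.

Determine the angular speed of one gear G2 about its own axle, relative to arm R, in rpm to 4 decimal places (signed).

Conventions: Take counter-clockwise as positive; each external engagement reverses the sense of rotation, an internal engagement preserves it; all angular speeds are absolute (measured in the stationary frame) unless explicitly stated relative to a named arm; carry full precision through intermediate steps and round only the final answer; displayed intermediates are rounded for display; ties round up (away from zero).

-943.1172 rpm

planetary set (28T centre, 30T on arm, 88T internal) — Willis relation
normalise by the input: solve with ω_sun = 1, then scale by 1332 rpm
ring teeth: 28 + 2·30 = 88
28(ω_sun−ω_arm) = −88(ω_ring−ω_arm),  ω_ring = 0, ω_sun = 1
28(1−ω_arm) = −88(0−ω_arm)  ⇒  116·ω_arm = 28  ⇒  ω_arm = 7/29
sun–planet mesh: 28·(1−7/29) = −30·(ω_p−ω_arm)  ⇒  ω_p−ω_arm = -308/435
scale: ω_p−ω_arm = -308/435 × 1332 rpm = -943.1172 rpm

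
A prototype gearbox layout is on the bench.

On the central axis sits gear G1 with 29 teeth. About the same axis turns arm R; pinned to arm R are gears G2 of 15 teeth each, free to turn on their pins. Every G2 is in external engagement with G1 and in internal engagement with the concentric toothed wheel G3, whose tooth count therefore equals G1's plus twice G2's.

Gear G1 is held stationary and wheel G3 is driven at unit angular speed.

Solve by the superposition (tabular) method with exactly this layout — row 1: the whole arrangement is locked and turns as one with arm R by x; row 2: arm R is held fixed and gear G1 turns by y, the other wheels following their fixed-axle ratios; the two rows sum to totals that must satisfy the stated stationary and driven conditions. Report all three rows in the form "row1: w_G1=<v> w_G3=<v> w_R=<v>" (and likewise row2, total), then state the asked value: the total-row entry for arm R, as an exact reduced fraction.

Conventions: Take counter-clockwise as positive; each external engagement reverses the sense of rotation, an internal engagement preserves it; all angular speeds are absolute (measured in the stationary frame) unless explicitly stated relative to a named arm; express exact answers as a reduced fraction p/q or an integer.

row1: w_G1=59/88 w_G3=59/88 w_R=59/88
row2: w_G1=-59/88 w_G3=29/88 w_R=0
total: w_G1=0 w_G3=1 w_R=59/88
asked value: 59/88

class = planetary set [G3 = 29+2·15 = 59; Willis about the carrier]
row 1: whole set turns with the arm by x
row 2 — arm fixed, fixed-axis ratios: sun y, ring −(29/59)·y, arm 0
boundary: total ω_sun = x + y = 0 and total ω_ring = x − (29/59)·y = 1  ⇒  y = -59/88, x = 59/88
row 2 ring = −(29/59)·(-59/88) = 29/88
totals (row 1 + row 2): sun 59/88 + (-59/88) = 0, ring 59/88 + 29/88 = 1, arm 59/88 + 0 = 59/88
asked cell (total, arm) = 59/88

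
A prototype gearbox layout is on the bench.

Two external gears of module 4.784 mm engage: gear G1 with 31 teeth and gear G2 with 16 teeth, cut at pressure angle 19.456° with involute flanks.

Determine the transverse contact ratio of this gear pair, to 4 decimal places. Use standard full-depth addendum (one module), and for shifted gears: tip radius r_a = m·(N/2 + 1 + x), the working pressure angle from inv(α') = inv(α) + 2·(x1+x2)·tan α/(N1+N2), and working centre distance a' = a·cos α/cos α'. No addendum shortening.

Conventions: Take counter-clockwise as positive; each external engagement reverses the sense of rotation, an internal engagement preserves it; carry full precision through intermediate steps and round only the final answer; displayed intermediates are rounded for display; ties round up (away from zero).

single-mesh involute tooth geometry (31T engaging 16T at module 4.784)
base radii: r_b1 = 69.917740, r_b2 = 36.086575
tip radii: r_a1 = 78.936000, r_a2 = 43.056000
no profile shift: α' = α, a' = a
action lengths: √(r_a1²−r_b1²) = 36.638801, √(r_a2²−r_b2²) = 23.485702
base pitch p_b = π·m·cos α = 14.171165
CR = (36.638801 + 23.485702 − 112.424000·sin 19.45600°)/14.171165 = 1.600292
contact ratio ≈ 1.6003

1.6003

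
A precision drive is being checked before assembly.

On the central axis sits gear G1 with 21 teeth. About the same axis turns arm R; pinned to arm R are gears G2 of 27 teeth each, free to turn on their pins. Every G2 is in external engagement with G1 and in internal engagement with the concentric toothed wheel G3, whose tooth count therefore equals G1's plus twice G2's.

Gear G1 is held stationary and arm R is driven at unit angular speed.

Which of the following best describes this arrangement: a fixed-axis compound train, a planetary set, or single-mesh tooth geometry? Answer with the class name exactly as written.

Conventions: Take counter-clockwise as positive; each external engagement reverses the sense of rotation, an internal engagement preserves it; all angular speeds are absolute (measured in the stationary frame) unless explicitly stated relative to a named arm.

topology: planetary set — G1 21T / G2 27T / G3 75T, arm = carrier (Willis)
classification: planetary set

planetary set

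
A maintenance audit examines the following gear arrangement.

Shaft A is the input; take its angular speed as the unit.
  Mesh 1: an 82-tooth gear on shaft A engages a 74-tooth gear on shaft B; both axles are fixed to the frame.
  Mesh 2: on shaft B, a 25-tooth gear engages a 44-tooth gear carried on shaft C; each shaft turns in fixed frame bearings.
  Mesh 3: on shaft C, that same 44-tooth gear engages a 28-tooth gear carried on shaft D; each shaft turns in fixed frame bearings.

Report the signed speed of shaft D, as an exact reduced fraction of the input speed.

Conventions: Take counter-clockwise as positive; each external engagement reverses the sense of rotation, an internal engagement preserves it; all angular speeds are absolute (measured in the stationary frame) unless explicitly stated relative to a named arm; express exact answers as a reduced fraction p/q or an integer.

-1025/1036

3-mesh fixed-axis compound train (all bearings frame-fixed)
mesh 1 [82T→74T]: |ω|/ω_in = 1×82/74 = 41/37, sense flips to −
mesh 2 [25T→44T]: |ω|/ω_in = (41/37)×25/44 = 1025/1628, sense flips to +
mesh 3 [44T→28T]: |ω|/ω_in = (1025/1628)×44/28 = 1025/1036, sense flips to −
signed output speed (× input speed) = -1025/1036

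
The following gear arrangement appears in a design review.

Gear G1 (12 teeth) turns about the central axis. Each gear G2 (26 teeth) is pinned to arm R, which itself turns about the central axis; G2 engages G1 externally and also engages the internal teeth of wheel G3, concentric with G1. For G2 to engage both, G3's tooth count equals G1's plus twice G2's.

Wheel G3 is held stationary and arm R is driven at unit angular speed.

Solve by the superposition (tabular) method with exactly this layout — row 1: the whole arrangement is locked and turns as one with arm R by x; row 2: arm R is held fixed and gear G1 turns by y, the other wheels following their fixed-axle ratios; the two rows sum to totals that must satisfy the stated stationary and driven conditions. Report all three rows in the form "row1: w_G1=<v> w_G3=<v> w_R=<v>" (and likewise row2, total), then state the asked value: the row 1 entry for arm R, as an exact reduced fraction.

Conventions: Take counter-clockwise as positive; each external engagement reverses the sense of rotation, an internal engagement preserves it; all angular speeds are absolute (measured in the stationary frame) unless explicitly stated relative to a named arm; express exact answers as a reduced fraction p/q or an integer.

class = planetary set [G3 = 12+2·26 = 64; Willis about the carrier]
superposition row 1 [locked train]: every member turns x
row 2: sun turns y, ring = −(12/64)·y, arm 0
boundary: total ω_ring = x − (12/64)·y = 0 and total ω_arm = x = 1  ⇒  y = 16/3, x = 1
row 2 ring = −(12/64)·16/3 = -1
totals (row 1 + row 2): sun 1 + 16/3 = 19/3, ring 1 + (-1) = 0, arm 1 + 0 = 1
asked cell (row1, arm) = 1

row1: w_G1=1 w_G3=1 w_R=1
row2: w_G1=16/3 w_G3=-1 w_R=0
total: w_G1=19/3 w_G3=0 w_R=1
asked value: 1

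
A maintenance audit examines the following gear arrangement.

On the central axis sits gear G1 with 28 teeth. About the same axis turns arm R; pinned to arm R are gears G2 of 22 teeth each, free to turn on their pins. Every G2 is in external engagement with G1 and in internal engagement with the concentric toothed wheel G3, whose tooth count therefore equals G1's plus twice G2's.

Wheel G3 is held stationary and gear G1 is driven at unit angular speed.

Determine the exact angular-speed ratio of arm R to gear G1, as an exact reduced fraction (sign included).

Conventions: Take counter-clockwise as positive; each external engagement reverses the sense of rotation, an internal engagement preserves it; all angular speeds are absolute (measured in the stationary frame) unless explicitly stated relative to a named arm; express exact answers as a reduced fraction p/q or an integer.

7/25

recognized (axles ride arm R): planetary set, 28/22/72 teeth
ring teeth: 28 + 2·22 = 72
28(ω_sun−ω_arm) = −72(ω_ring−ω_arm),  ω_ring = 0, ω_sun = 1
28(1−ω_arm) = −72(0−ω_arm)  ⇒  100·ω_arm = 28  ⇒  ω_arm = 7/25
ω_out/ω_in = 7/25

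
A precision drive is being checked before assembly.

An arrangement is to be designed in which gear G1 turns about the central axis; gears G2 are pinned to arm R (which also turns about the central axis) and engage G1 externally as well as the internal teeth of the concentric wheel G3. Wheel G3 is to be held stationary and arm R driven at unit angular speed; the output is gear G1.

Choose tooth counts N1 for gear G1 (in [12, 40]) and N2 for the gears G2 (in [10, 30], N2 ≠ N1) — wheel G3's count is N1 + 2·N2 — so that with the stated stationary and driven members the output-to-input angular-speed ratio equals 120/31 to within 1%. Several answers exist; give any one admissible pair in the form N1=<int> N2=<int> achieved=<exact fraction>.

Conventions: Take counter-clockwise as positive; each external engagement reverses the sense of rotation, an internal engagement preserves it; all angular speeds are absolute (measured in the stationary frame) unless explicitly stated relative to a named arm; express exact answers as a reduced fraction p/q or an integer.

class = planetary set [ratio 120/31 wanted; Willis about the carrier]
Willis with ω_ring = 0: ω_sun/ω_arm = (N1+N3)/N1; set equal to 120/31  ⇒  N3/N1 = 120/31 − 1 = 89/31
N3 = N1 + 2·N2  ⇒  N2/N1 = (N3/N1 − 1)/2 = (89/31 − 1)/2 = 29/31
smallest multiple with N1 ≥ 12 and N2 ≥ 10: k = 1  ⇒  N1 = 1·31 = 31, N2 = 1·29 = 29 (N1 ≤ 40, N2 ≤ 30, N2 ≠ N1 ✓), N3 = 31 + 2·29 = 89
check: (N1+N3)/N1 with N1 = 31, N3 = 89 gives 120/31; |achieved − target| = 0 ≤ 6/155 ✓

N1=31 N2=29 achieved=120/31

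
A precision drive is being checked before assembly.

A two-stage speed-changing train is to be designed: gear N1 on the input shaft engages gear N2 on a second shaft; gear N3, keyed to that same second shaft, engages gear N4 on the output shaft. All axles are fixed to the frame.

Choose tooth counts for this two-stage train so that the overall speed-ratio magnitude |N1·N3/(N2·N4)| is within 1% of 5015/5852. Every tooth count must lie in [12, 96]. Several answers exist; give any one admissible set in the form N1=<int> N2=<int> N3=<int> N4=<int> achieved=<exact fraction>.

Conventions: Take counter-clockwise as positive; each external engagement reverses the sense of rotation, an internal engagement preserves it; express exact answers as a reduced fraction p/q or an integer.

design class (target 5015/5852): fixed-axis compound train
target = 5015/5852 in lowest terms: an exact hit needs N1·N3 = k·5015 and N2·N4 = k·5852 for one integer k, every count in [12, 96]; additionally prefer no 1:1 stage (N1 ≠ N2, N3 ≠ N4)
k = 1: N1·N3 = 5015 = 59·85, N2·N4 = 5852 = 76·77
achieved = 59·85/(76·77) = 5015/5852; |achieved − target| = 0 ≤ 1003/117040 ✓

N1=59 N2=76 N3=85 N4=77 achieved=5015/5852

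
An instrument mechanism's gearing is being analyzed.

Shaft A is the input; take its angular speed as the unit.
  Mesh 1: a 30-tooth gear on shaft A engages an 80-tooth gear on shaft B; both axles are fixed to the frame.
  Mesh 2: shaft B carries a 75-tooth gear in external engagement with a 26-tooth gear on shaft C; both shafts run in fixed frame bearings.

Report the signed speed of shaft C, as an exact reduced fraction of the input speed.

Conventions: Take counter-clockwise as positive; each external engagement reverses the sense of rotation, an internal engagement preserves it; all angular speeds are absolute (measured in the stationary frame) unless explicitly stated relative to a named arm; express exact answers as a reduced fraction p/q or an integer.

225/208

2-mesh fixed-axis compound train (all bearings frame-fixed)
mesh 1 [30T→80T]: |ω|/ω_in = 1×30/80 = 3/8, sense flips to −
mesh 2 [75T→26T]: |ω|/ω_in = (3/8)×75/26 = 225/208, sense flips to +
signed output speed (× input speed) = 225/208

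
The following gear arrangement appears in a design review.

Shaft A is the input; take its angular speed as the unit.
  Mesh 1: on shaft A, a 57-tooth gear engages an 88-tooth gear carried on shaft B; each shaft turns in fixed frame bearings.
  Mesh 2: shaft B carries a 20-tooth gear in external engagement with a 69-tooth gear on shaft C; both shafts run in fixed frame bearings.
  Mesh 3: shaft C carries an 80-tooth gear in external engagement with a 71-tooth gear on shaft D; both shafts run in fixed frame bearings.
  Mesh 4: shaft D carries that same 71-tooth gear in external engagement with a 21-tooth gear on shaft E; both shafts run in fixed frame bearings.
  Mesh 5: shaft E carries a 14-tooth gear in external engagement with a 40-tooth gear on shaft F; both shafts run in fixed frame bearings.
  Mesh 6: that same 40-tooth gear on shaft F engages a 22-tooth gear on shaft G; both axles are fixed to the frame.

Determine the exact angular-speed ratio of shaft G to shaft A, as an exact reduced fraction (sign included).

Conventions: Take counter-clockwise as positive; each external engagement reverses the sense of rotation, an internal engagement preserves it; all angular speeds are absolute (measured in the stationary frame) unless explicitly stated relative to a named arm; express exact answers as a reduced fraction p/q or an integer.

3800/8349

class = fixed-axis compound train [6 meshes; 6 ratios multiply, 6 sense flips]
mesh 1 [57T→88T]: running ratio 57/88, sense −
mesh 2 [20T→69T]: running ratio 95/506, sense +
mesh 3 [80T→71T]: running ratio 3800/17963, sense −
mesh 4 [71T→21T]: running ratio 3800/5313, sense +
mesh 5 [14T→40T]: running ratio 190/759, sense −
mesh 6 [40T→22T]: running ratio 3800/8349, sense +
ω_out/ω_in = 3800/8349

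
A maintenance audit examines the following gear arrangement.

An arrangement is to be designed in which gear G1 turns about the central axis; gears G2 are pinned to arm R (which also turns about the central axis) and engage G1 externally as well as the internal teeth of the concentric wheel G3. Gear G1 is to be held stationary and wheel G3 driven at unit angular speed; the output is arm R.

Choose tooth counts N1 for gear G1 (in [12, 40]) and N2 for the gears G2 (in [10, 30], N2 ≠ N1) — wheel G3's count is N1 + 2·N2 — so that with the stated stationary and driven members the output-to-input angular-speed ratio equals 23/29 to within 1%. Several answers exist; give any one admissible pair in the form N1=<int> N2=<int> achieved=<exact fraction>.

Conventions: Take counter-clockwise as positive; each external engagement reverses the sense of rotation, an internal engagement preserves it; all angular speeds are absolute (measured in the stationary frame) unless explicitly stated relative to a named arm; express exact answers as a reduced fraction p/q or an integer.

N1=12 N2=17 achieved=23/29

design class (target 23/29): planetary set
Willis with ω_sun = 0: ω_arm/ω_ring = N3/(N1+N3); set equal to 23/29  ⇒  N3/N1 = (23/29)/(1 − 23/29) = 23/6
N3 = N1 + 2·N2  ⇒  N2/N1 = (N3/N1 − 1)/2 = (23/6 − 1)/2 = 17/12
smallest multiple with N1 ≥ 12 and N2 ≥ 10: k = 1  ⇒  N1 = 1·12 = 12, N2 = 1·17 = 17 (N1 ≤ 40, N2 ≤ 30, N2 ≠ N1 ✓), N3 = 12 + 2·17 = 46
check: N3/(N1+N3) with N1 = 12, N3 = 46 gives 23/29; |achieved − target| = 0 ≤ 23/2900 ✓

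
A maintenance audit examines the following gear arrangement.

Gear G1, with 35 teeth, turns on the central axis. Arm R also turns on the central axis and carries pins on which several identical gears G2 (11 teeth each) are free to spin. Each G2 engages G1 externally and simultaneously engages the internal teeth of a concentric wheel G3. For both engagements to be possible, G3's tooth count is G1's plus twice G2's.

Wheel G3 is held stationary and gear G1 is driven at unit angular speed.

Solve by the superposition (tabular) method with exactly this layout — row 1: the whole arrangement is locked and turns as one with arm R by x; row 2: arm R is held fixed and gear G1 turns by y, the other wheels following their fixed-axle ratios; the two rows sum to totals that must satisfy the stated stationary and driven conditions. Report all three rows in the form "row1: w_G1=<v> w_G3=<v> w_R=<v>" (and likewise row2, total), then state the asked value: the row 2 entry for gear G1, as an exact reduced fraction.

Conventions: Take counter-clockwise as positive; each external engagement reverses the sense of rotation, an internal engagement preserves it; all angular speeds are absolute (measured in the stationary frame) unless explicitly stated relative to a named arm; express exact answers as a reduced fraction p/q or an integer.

row1: w_G1=35/92 w_G3=35/92 w_R=35/92
row2: w_G1=57/92 w_G3=-35/92 w_R=0
total: w_G1=1 w_G3=0 w_R=35/92
asked value: 57/92

topology: planetary set — G1 35T / G2 11T / G3 57T, arm = carrier (Willis)
row 1 (train locked, turned with arm): all members turn x
row 2: sun turns y, ring = −(35/57)·y, arm 0
boundary: total ω_ring = x − (35/57)·y = 0 and total ω_sun = x + y = 1  ⇒  y = 57/92, x = 35/92
row 2 ring = −(35/57)·57/92 = -35/92
totals (row 1 + row 2): sun 35/92 + 57/92 = 1, ring 35/92 + (-35/92) = 0, arm 35/92 + 0 = 35/92
asked cell (row2, sun) = 57/92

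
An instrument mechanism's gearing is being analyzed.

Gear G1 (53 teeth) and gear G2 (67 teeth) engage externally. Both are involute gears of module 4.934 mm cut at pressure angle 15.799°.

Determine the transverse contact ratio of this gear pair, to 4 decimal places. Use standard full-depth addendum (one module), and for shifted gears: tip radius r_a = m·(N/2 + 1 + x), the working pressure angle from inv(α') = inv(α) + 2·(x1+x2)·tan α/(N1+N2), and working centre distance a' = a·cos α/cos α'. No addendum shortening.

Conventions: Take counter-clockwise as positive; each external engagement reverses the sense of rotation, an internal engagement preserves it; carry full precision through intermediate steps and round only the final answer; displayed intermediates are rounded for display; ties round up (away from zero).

2.0703

single-mesh involute tooth geometry (53T engaging 67T at module 4.934)
base radii: r_b1 = 125.811586, r_b2 = 159.044835
tip radii: r_a1 = 135.685000, r_a2 = 170.223000
no profile shift: α' = α, a' = a
action lengths: √(r_a1²−r_b1²) = 50.812046, √(r_a2²−r_b2²) = 60.668032
base pitch p_b = π·m·cos α = 14.915047
CR = (50.812046 + 60.668032 − 296.040000·sin 15.79900°)/14.915047 = 2.070339
contact ratio ≈ 2.0703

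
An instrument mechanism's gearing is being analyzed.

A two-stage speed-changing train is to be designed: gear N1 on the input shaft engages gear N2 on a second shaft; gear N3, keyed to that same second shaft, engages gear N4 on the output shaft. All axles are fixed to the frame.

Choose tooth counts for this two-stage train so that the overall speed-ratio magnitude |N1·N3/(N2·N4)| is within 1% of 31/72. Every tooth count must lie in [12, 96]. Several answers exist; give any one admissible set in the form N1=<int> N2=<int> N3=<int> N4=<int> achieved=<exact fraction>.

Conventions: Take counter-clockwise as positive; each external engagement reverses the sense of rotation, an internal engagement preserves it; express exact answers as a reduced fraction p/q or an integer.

N1=12 N2=72 N3=31 N4=12 achieved=31/72

2-stage fixed-axis compound train for ratio 31/72
target = 31/72 in lowest terms: an exact hit needs N1·N3 = k·31 and N2·N4 = k·72 for one integer k, every count in [12, 96]; additionally prefer no 1:1 stage (N1 ≠ N2, N3 ≠ N4)
k = 1…11: no 1:1-free in-range split of k·31 and k·72 into factor pairs; take k = 12
k = 12: N1·N3 = 372 = 12·31, N2·N4 = 864 = 72·12
achieved = 12·31/(72·12) = 31/72; |achieved − target| = 0 ≤ 31/7200 ✓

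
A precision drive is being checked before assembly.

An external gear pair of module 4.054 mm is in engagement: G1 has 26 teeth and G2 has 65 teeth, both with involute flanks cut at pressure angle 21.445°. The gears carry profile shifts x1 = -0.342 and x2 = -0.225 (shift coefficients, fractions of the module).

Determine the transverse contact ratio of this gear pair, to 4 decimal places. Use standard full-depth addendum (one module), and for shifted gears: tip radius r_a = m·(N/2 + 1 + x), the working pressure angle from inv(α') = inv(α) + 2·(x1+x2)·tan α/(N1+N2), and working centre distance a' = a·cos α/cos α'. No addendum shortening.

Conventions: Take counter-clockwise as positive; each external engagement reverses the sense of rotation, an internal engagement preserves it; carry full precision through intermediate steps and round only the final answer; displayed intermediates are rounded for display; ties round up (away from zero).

topology: single-mesh involute geometry — m = 4.054, 26T/65T pair
base radii: r_b1 = 49.053385, r_b2 = 122.633464
tip radii: r_a1 = 55.369532, r_a2 = 134.896850
inv(α') = inv(21.445°) + 2·(-0.342-0.225)·tan α/(26+65) = 0.01362124  ⇒  α' = 19.42746°
a' = a·cos α / cos α' = 184.4570·cos 21.445°/cos 19.42746° = 182.052295
action lengths: √(r_a1²−r_b1²) = 25.681714, √(r_a2²−r_b2²) = 56.197809
base pitch p_b = π·m·cos α = 11.854289
CR = (25.681714 + 56.197809 − 182.052295·sin 19.42746°)/11.854289 = 1.799057
contact ratio ≈ 1.7991

1.7991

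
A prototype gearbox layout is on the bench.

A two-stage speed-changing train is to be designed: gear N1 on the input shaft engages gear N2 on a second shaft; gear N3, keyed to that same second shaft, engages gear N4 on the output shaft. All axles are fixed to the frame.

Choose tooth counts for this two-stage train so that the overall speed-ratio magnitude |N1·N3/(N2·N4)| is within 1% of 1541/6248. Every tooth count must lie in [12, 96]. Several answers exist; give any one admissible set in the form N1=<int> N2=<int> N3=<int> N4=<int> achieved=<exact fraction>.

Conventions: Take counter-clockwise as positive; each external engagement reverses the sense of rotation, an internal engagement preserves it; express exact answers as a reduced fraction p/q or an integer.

class = fixed-axis compound train [2-stage, 1541/6248 wanted]
target = 1541/6248 in lowest terms: an exact hit needs N1·N3 = k·1541 and N2·N4 = k·6248 for one integer k, every count in [12, 96]; additionally prefer no 1:1 stage (N1 ≠ N2, N3 ≠ N4)
k = 1: N1·N3 = 1541 = 23·67, N2·N4 = 6248 = 71·88
achieved = 23·67/(71·88) = 1541/6248; |achieved − target| = 0 ≤ 1541/624800 ✓

N1=23 N2=71 N3=67 N4=88 achieved=1541/6248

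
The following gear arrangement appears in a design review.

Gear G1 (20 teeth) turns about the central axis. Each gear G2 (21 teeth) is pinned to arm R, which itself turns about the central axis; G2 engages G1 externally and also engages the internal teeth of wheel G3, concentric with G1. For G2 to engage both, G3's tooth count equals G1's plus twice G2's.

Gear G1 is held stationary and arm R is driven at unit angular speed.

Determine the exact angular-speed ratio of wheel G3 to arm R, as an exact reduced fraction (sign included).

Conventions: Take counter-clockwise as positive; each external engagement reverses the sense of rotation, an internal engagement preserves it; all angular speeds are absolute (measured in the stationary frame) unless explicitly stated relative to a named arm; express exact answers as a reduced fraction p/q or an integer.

topology: planetary set — G1 20T / G2 21T / G3 62T, arm = carrier (Willis)
ring teeth: 20 + 2·21 = 62
20(ω_sun−ω_arm) = −62(ω_ring−ω_arm),  ω_sun = 0, ω_arm = 1
ω_ring = 1 − (20/62)(0−1) = 41/31
ω_out/ω_in = 41/31

41/31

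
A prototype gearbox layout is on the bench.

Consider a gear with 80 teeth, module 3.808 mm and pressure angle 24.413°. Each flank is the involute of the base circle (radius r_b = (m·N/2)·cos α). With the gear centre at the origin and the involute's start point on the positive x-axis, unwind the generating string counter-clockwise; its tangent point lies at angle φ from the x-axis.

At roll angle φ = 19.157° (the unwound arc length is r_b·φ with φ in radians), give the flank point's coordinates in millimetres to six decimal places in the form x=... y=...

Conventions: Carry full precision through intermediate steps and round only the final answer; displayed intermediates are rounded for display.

recognized (one wheel, involute flank): single-mesh tooth geometry, m = 3.808, N = 80
pitch radius r_p = m·N/2 = 3.808·80/2 = 152.320000
base radius r_b = r_p·cos α = 152.320000·cos 24.413° = 138.701055
roll angle φ = 19.157° = 0.33435272 rad
x = r_b·(cos φ + φ·sin φ) = 146.238538
y = r_b·(sin φ − φ·cos φ) = 1.708875

x=146.238538 y=1.708875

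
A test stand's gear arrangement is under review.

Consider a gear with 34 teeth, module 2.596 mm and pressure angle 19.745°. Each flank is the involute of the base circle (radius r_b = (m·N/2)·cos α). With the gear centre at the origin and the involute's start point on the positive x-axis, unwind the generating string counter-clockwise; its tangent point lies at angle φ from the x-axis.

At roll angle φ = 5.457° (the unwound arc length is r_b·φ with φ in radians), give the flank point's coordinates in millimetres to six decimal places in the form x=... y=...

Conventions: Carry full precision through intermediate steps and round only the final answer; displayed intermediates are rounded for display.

x=41.725250 y=0.011951

single-mesh involute tooth geometry (34T wheel at module 2.596)
pitch radius r_p = m·N/2 = 2.596·34/2 = 44.132000
base radius r_b = r_p·cos α = 44.132000·cos 19.745° = 41.537281
roll angle φ = 5.457° = 0.09524262 rad
x = r_b·(cos φ + φ·sin φ) = 41.725250
y = r_b·(sin φ − φ·cos φ) = 0.011951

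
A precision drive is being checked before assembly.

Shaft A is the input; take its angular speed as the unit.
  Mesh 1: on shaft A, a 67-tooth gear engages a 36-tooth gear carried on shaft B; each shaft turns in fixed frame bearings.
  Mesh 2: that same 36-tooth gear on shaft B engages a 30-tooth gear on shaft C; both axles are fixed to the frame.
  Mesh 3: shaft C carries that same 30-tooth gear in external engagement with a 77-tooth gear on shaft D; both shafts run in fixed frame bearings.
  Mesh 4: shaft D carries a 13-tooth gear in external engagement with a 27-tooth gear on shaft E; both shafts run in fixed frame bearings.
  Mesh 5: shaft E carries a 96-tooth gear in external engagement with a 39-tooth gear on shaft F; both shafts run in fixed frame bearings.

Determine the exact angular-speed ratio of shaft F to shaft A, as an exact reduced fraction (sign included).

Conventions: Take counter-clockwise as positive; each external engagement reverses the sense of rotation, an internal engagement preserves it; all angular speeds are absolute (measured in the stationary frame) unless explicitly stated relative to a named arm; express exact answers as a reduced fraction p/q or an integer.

class = fixed-axis compound train [5 meshes; 5 ratios multiply, 5 sense flips]
mesh 1 [67T→36T]: running ratio 67/36, sense −
mesh 2 [36T→30T]: running ratio 67/30, sense +
mesh 3 [30T→77T]: running ratio 67/77, sense −
mesh 4 [13T→27T]: running ratio 871/2079, sense +
mesh 5 [96T→39T]: running ratio 2144/2079, sense −
ω_out/ω_in = -2144/2079

-2144/2079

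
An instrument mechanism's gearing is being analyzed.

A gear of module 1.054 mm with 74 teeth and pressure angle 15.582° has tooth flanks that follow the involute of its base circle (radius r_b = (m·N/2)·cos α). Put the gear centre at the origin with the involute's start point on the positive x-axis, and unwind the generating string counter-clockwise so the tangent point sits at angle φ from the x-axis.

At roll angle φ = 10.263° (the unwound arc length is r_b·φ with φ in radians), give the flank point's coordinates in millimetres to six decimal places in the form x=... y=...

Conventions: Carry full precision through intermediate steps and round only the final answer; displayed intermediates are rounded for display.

recognized (one wheel, involute flank): single-mesh tooth geometry, m = 1.054, N = 74
pitch radius r_p = m·N/2 = 1.054·74/2 = 38.998000
base radius r_b = r_p·cos α = 38.998000·cos 15.582° = 37.564707
roll angle φ = 10.263° = 0.17912314 rad
x = r_b·(cos φ + φ·sin φ) = 38.162515
y = r_b·(sin φ − φ·cos φ) = 0.071733

x=38.162515 y=0.071733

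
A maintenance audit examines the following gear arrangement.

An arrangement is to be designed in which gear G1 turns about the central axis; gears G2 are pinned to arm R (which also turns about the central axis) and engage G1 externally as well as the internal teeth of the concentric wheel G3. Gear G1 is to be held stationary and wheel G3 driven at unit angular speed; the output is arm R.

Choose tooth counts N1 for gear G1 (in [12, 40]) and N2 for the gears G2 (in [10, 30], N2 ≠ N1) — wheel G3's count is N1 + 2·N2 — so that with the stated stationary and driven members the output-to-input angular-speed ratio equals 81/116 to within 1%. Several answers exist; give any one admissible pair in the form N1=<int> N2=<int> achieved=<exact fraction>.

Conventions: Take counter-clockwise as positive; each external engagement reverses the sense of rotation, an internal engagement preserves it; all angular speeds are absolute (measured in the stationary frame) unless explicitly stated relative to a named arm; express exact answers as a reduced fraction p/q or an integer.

N1=35 N2=23 achieved=81/116

design class (target 81/116): planetary set
Willis with ω_sun = 0: ω_arm/ω_ring = N3/(N1+N3); set equal to 81/116  ⇒  N3/N1 = (81/116)/(1 − 81/116) = 81/35
N3 = N1 + 2·N2  ⇒  N2/N1 = (N3/N1 − 1)/2 = (81/35 − 1)/2 = 23/35
smallest multiple with N1 ≥ 12 and N2 ≥ 10: k = 1  ⇒  N1 = 1·35 = 35, N2 = 1·23 = 23 (N1 ≤ 40, N2 ≤ 30, N2 ≠ N1 ✓), N3 = 35 + 2·23 = 81
check: N3/(N1+N3) with N1 = 35, N3 = 81 gives 81/116; |achieved − target| = 0 ≤ 81/11600 ✓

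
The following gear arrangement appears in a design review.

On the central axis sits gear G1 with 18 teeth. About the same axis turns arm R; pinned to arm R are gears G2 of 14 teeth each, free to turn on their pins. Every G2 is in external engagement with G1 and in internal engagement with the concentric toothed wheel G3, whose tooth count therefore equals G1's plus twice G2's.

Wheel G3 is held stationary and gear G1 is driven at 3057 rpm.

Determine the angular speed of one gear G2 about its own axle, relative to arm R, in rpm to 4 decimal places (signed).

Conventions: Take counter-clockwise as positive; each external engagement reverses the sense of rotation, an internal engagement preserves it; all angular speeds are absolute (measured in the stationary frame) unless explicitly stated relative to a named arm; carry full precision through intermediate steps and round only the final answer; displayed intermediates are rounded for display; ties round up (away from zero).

topology: planetary set — G1 18T / G2 14T / G3 46T, arm = carrier (Willis)
normalise by the input: solve with ω_sun = 1, then scale by 3057 rpm
ring teeth: 18 + 2·14 = 46
18(ω_sun−ω_arm) = −46(ω_ring−ω_arm),  ω_ring = 0, ω_sun = 1
18(1−ω_arm) = −46(0−ω_arm)  ⇒  64·ω_arm = 18  ⇒  ω_arm = 9/32
sun–planet mesh: 18·(1−9/32) = −14·(ω_p−ω_arm)  ⇒  ω_p−ω_arm = -207/224
scale: ω_p−ω_arm = -207/224 × 3057 rpm = -2824.9955 rpm

-2824.9955 rpm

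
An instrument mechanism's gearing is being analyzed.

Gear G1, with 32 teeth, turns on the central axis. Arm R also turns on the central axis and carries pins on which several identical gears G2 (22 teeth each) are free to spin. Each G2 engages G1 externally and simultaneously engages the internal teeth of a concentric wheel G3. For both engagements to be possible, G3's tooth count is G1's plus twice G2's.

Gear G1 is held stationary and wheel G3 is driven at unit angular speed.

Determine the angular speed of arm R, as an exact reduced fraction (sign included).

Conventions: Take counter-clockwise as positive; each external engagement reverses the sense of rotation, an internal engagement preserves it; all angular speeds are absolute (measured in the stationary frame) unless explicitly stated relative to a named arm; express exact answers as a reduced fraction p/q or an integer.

topology: planetary set — G1 32T / G2 22T / G3 76T, arm = carrier (Willis)
ring teeth: 32 + 2·22 = 76
32(ω_sun−ω_arm) = −76(ω_ring−ω_arm),  ω_sun = 0, ω_ring = 1
32(0−ω_arm) = −76(1−ω_arm)  ⇒  108·ω_arm = 76  ⇒  ω_arm = 19/27
exact speed ratio = 19/27

19/27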